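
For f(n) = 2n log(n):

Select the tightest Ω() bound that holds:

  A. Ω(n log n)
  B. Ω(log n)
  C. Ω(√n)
A

f(n) = 2n log(n) is Ω(n log n).
All listed options are valid Big-Ω bounds (lower bounds),
but Ω(n log n) is the tightest (largest valid bound).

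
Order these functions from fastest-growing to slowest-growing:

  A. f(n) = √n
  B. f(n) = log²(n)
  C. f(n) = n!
C > A > B

Comparing growth rates:
C = n! is O(n!)
A = √n is O(√n)
B = log²(n) is O(log² n)

Therefore, the order from fastest to slowest is: C > A > B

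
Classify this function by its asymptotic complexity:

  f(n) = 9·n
O(n)

The dominant term in 9·n is 9·n, which is Θ(n).
Constants are absorbed, so the tightest bound is O(n).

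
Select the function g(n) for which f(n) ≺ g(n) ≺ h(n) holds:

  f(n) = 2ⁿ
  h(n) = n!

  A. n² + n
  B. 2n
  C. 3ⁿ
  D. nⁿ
C

We need g(n) with 2ⁿ = o(g(n)) and g(n) = o(n!), i.e. O(2ⁿ) ≺ g ≺ O(n!).
Check each option:
  A. n² + n — O(n²) does not grow strictly faster than f(n)
  B. 2n — O(n) does not grow strictly faster than f(n)
  C. 3ⁿ — O(3ⁿ) is strictly between O(2ⁿ) and O(n!) ✓
  D. nⁿ — O(nⁿ) does not grow strictly slower than h(n)

Only option C (3ⁿ) lies strictly between.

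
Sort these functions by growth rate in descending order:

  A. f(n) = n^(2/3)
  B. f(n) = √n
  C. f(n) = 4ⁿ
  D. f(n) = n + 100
C > D > A > B

Comparing growth rates:
C = 4ⁿ is O(4ⁿ)
D = n + 100 is O(n)
A = n^(2/3) is O(n^(2/3))
B = √n is O(√n)

Therefore, the order from fastest to slowest is: C > D > A > B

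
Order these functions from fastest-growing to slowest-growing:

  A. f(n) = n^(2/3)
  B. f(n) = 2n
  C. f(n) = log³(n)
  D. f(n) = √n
B > A > D > C

Comparing growth rates:
B = 2n is O(n)
A = n^(2/3) is O(n^(2/3))
D = √n is O(√n)
C = log³(n) is O(log³ n)

Therefore, the order from fastest to slowest is: B > A > D > C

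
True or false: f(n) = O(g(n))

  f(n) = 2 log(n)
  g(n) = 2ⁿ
True

f(n) = 2 log(n) is O(log n), and g(n) = 2ⁿ is O(2ⁿ).
Since O(log n) ⊆ O(2ⁿ) (f grows no faster than g), f(n) = O(g(n)) is true.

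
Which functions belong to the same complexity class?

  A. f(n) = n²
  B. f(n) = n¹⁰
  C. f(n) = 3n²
A and C

Examining each function:
  A. n² is O(n²)
  B. n¹⁰ is O(n¹⁰)
  C. 3n² is O(n²)

Functions A and C both have the same complexity class.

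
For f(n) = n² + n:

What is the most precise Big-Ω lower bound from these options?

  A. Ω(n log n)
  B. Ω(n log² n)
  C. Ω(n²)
C

f(n) = n² + n is Ω(n²).
All listed options are valid Big-Ω bounds (lower bounds),
but Ω(n²) is the tightest (largest valid bound).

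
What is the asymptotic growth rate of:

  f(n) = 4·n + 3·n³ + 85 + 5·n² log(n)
Θ(n³)

Order the terms by growth rate: 85 ≺ 4·n ≺ 5·n² log(n) ≺ 3·n³.
The fastest-growing term 3·n³ dominates as n → ∞; dropping its constant factor gives Θ(n³).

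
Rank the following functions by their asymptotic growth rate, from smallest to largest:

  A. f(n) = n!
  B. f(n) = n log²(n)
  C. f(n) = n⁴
B < C < A

Comparing growth rates:
B = n log²(n) is O(n log² n)
C = n⁴ is O(n⁴)
A = n! is O(n!)

Therefore, the order from slowest to fastest is: B < C < A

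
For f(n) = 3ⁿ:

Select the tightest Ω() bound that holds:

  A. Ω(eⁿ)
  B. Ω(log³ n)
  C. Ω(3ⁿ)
C

f(n) = 3ⁿ is Ω(3ⁿ).
All listed options are valid Big-Ω bounds (lower bounds),
but Ω(3ⁿ) is the tightest (largest valid bound).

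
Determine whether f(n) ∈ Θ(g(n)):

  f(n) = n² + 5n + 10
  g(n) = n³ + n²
False

f(n) = n² + 5n + 10 is O(n²), and g(n) = n³ + n² is O(n³).
Since they have different growth rates, f(n) = Θ(g(n)) is false.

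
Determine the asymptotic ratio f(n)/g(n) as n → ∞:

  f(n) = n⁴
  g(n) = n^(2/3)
∞

Since n⁴ (O(n⁴)) grows faster than n^(2/3) (O(n^(2/3))),
the ratio f(n)/g(n) → ∞ as n → ∞.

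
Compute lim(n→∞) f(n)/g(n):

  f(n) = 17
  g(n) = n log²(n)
0

Since 17 (O(1)) grows slower than n log²(n) (O(n log² n)),
the ratio f(n)/g(n) → 0 as n → ∞.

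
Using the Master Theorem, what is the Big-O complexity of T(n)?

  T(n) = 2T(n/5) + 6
Θ(n^log₅(2))

Master Theorem: a = 2, b = 5, f(n) = 6.
Compute the critical exponent d = log₅(2) = 0.431.
Compare f(n) = Θ(1) against n^d:
  k = 0 < d = 0.431, so f(n) = O(n^(d-ε)) — Case 1.
  The recursion cost dominates: T(n) = Θ(n^d) = Θ(n^log₅(2)).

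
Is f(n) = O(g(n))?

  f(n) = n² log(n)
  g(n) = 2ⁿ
True

f(n) = n² log(n) is O(n² log n), and g(n) = 2ⁿ is O(2ⁿ).
Since O(n² log n) ⊆ O(2ⁿ) (f grows no faster than g), f(n) = O(g(n)) is true.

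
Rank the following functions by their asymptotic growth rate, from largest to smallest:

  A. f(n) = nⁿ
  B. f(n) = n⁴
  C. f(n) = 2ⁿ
A > C > B

Comparing growth rates:
A = nⁿ is O(nⁿ)
C = 2ⁿ is O(2ⁿ)
B = n⁴ is O(n⁴)

Therefore, the order from fastest to slowest is: A > C > B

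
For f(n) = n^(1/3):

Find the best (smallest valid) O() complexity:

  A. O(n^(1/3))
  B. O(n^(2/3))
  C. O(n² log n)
A

f(n) = n^(1/3) is O(n^(1/3)).
All listed options are valid Big-O bounds (upper bounds),
but O(n^(1/3)) is the tightest (smallest valid bound).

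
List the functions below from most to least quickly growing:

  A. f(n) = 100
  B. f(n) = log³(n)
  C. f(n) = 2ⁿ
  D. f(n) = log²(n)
C > B > D > A

Comparing growth rates:
C = 2ⁿ is O(2ⁿ)
B = log³(n) is O(log³ n)
D = log²(n) is O(log² n)
A = 100 is O(1)

Therefore, the order from fastest to slowest is: C > B > D > A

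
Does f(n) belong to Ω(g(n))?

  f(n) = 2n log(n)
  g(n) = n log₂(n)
True

f(n) = 2n log(n) and g(n) = n log₂(n) are both O(n log n).
Big-Ω permits equal growth rates (f ≥ c·g for some c > 0), so f(n) = Ω(g(n)) is true.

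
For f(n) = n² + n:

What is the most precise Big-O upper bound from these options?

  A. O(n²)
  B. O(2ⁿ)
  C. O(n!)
A

f(n) = n² + n is O(n²).
All listed options are valid Big-O bounds (upper bounds),
but O(n²) is the tightest (smallest valid bound).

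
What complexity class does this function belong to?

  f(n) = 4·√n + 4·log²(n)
O(√n)

The dominant term in 4·√n + 4·log²(n) is 4·√n, which is Θ(√n).
Lower-order terms (4·log²(n)) are asymptotically negligible.
Constants are absorbed, so the tightest bound is O(√n).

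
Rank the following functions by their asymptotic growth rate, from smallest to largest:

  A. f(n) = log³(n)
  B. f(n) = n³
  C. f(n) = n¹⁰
A < B < C

Comparing growth rates:
A = log³(n) is O(log³ n)
B = n³ is O(n³)
C = n¹⁰ is O(n¹⁰)

Therefore, the order from slowest to fastest is: A < B < C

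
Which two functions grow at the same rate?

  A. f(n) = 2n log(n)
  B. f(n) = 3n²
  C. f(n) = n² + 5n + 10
B and C

Examining each function:
  A. 2n log(n) is O(n log n)
  B. 3n² is O(n²)
  C. n² + 5n + 10 is O(n²)

Functions B and C both have the same complexity class.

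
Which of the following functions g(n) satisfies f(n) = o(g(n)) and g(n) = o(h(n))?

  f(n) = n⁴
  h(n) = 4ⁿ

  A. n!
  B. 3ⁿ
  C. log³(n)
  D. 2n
B

We need g(n) with n⁴ = o(g(n)) and g(n) = o(4ⁿ), i.e. O(n⁴) ≺ g ≺ O(4ⁿ).
Check each option:
  A. n! — O(n!) does not grow strictly slower than h(n)
  B. 3ⁿ — O(3ⁿ) is strictly between O(n⁴) and O(4ⁿ) ✓
  C. log³(n) — O(log³ n) does not grow strictly faster than f(n)
  D. 2n — O(n) does not grow strictly faster than f(n)

Only option B (3ⁿ) lies strictly between.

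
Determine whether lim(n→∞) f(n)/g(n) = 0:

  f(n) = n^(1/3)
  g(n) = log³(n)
False

f(n) = n^(1/3) is O(n^(1/3)), and g(n) = log³(n) is O(log³ n).
Since O(n^(1/3)) grows faster than or equal to O(log³ n), f(n) = o(g(n)) is false.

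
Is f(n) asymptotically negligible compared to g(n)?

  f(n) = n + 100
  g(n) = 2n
False

f(n) = n + 100 is O(n), and g(n) = 2n is O(n).
Since they have the same growth rate, f(n) = o(g(n)) is false.
(f = o(g) requires f to grow strictly slower, not equal.)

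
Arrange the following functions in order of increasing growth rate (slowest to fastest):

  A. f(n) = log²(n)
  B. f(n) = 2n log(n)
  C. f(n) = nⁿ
A < B < C

Comparing growth rates:
A = log²(n) is O(log² n)
B = 2n log(n) is O(n log n)
C = nⁿ is O(nⁿ)

Therefore, the order from slowest to fastest is: A < B < C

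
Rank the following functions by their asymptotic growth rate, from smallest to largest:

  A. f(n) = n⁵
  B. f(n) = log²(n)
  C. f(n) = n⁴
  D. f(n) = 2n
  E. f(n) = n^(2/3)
B < E < D < C < A

Comparing growth rates:
B = log²(n) is O(log² n)
E = n^(2/3) is O(n^(2/3))
D = 2n is O(n)
C = n⁴ is O(n⁴)
A = n⁵ is O(n⁵)

Therefore, the order from slowest to fastest is: B < E < D < C < A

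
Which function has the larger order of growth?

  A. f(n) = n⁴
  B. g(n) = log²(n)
A

f(n) = n⁴ is O(n⁴), while g(n) = log²(n) is O(log² n).
Since O(n⁴) grows faster than O(log² n), f(n) dominates.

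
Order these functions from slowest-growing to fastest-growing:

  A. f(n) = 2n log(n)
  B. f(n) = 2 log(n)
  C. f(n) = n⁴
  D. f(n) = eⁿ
B < A < C < D

Comparing growth rates:
B = 2 log(n) is O(log n)
A = 2n log(n) is O(n log n)
C = n⁴ is O(n⁴)
D = eⁿ is O(eⁿ)

Therefore, the order from slowest to fastest is: B < A < C < D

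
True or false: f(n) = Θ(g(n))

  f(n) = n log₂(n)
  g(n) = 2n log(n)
True

f(n) = n log₂(n) and g(n) = 2n log(n) are both O(n log n).
Since they have the same asymptotic growth rate, f(n) = Θ(g(n)) is true.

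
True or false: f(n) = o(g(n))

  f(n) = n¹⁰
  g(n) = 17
False

f(n) = n¹⁰ is O(n¹⁰), and g(n) = 17 is O(1).
Since O(n¹⁰) grows faster than or equal to O(1), f(n) = o(g(n)) is false.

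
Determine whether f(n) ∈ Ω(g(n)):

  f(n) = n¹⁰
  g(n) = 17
True

f(n) = n¹⁰ is O(n¹⁰), and g(n) = 17 is O(1).
Since O(n¹⁰) grows at least as fast as O(1), f(n) = Ω(g(n)) is true.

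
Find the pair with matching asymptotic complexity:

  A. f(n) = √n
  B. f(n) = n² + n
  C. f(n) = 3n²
B and C

Examining each function:
  A. √n is O(√n)
  B. n² + n is O(n²)
  C. 3n² is O(n²)

Functions B and C both have the same complexity class.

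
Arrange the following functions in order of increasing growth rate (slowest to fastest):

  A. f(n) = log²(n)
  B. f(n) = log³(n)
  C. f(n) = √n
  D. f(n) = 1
D < A < B < C

Comparing growth rates:
D = 1 is O(1)
A = log²(n) is O(log² n)
B = log³(n) is O(log³ n)
C = √n is O(√n)

Therefore, the order from slowest to fastest is: D < A < B < C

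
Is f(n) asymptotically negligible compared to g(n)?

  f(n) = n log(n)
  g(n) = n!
True

f(n) = n log(n) is O(n log n), and g(n) = n! is O(n!).
Since O(n log n) grows strictly slower than O(n!), f(n) = o(g(n)) is true.
This means lim(n→∞) f(n)/g(n) = 0.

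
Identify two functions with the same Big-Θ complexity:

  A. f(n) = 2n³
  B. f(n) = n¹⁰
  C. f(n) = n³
A and C

Examining each function:
  A. 2n³ is O(n³)
  B. n¹⁰ is O(n¹⁰)
  C. n³ is O(n³)

Functions A and C both have the same complexity class.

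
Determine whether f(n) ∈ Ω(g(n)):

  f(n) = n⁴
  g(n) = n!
False

f(n) = n⁴ is O(n⁴), and g(n) = n! is O(n!).
Since O(n⁴) grows slower than O(n!), f(n) = Ω(g(n)) is false.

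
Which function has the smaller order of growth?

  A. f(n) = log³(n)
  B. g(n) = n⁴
A

f(n) = log³(n) is O(log³ n), while g(n) = n⁴ is O(n⁴).
Since O(log³ n) grows slower than O(n⁴), f(n) is dominated.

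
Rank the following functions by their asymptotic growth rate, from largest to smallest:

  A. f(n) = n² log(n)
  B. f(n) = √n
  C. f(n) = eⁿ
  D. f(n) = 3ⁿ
D > C > A > B

Comparing growth rates:
D = 3ⁿ is O(3ⁿ)
C = eⁿ is O(eⁿ)
A = n² log(n) is O(n² log n)
B = √n is O(√n)

Therefore, the order from fastest to slowest is: D > C > A > B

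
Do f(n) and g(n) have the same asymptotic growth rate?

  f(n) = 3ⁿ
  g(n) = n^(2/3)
False

f(n) = 3ⁿ is O(3ⁿ), and g(n) = n^(2/3) is O(n^(2/3)).
Since they have different growth rates, f(n) = Θ(g(n)) is false.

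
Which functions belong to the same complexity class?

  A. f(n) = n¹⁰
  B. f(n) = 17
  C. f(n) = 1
B and C

Examining each function:
  A. n¹⁰ is O(n¹⁰)
  B. 17 is O(1)
  C. 1 is O(1)

Functions B and C both have the same complexity class.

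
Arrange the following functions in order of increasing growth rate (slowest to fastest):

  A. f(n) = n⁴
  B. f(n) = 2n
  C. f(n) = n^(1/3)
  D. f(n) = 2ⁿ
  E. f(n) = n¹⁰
C < B < A < E < D

Comparing growth rates:
C = n^(1/3) is O(n^(1/3))
B = 2n is O(n)
A = n⁴ is O(n⁴)
E = n¹⁰ is O(n¹⁰)
D = 2ⁿ is O(2ⁿ)

Therefore, the order from slowest to fastest is: C < B < A < E < D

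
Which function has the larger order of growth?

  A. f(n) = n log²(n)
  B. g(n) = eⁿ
B

f(n) = n log²(n) is O(n log² n), while g(n) = eⁿ is O(eⁿ).
Since O(eⁿ) grows faster than O(n log² n), g(n) dominates.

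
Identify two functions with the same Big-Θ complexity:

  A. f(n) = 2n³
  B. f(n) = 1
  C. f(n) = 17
B and C

Examining each function:
  A. 2n³ is O(n³)
  B. 1 is O(1)
  C. 17 is O(1)

Functions B and C both have the same complexity class.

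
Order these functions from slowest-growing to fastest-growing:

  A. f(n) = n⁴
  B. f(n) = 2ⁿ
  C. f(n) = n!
A < B < C

Comparing growth rates:
A = n⁴ is O(n⁴)
B = 2ⁿ is O(2ⁿ)
C = n! is O(n!)

Therefore, the order from slowest to fastest is: A < B < C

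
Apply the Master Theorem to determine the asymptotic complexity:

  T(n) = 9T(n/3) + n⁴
Θ(n⁴)

Master Theorem: a = 9, b = 3, f(n) = n⁴.
Compute the critical exponent d = log₃(9) = 2.
Compare f(n) = Θ(n⁴) against n^d:
  k = 4 > d = 2, so f(n) = Ω(n^(d+ε)) — Case 3.
  Regularity: a·(n/b)^4/n^4 = a/b^4 = 9/81 < 1 ✓.
  The top-level work dominates: T(n) = Θ(f(n)) = Θ(n⁴).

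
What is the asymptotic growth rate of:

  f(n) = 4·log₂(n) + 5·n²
Θ(n²)

Order the terms by growth rate: 4·log₂(n) ≺ 5·n².
The fastest-growing term 5·n² dominates as n → ∞; dropping its constant factor gives Θ(n²).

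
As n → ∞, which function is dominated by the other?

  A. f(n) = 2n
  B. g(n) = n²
A

f(n) = 2n is O(n), while g(n) = n² is O(n²).
Since O(n) grows slower than O(n²), f(n) is dominated.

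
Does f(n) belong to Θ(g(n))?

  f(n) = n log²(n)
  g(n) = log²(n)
False

f(n) = n log²(n) is O(n log² n), and g(n) = log²(n) is O(log² n).
Since they have different growth rates, f(n) = Θ(g(n)) is false.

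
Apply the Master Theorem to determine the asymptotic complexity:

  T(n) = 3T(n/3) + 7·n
Θ(n log n)

Master Theorem: a = 3, b = 3, f(n) = 7·n.
Compute the critical exponent d = log₃(3) = 1.
Compare f(n) = Θ(n) against n^d:
  k = 1 = d, so f(n) = Θ(n^d) — Case 2.
  Work is balanced across levels: T(n) = Θ(n^d log n) = Θ(n log n).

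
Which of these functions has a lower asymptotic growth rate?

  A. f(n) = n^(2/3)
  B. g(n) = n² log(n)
A

f(n) = n^(2/3) is O(n^(2/3)), while g(n) = n² log(n) is O(n² log n).
Since O(n^(2/3)) grows slower than O(n² log n), f(n) is dominated.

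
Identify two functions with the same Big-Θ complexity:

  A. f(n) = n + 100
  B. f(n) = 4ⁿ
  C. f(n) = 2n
A and C

Examining each function:
  A. n + 100 is O(n)
  B. 4ⁿ is O(4ⁿ)
  C. 2n is O(n)

Functions A and C both have the same complexity class.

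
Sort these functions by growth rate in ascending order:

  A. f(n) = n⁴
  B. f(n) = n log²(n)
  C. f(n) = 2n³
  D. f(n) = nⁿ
B < C < A < D

Comparing growth rates:
B = n log²(n) is O(n log² n)
C = 2n³ is O(n³)
A = n⁴ is O(n⁴)
D = nⁿ is O(nⁿ)

Therefore, the order from slowest to fastest is: B < C < A < D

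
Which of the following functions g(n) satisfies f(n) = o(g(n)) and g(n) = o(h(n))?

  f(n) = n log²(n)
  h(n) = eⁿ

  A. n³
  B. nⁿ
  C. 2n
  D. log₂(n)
A

We need g(n) with n log²(n) = o(g(n)) and g(n) = o(eⁿ), i.e. O(n log² n) ≺ g ≺ O(eⁿ).
Check each option:
  A. n³ — O(n³) is strictly between O(n log² n) and O(eⁿ) ✓
  B. nⁿ — O(nⁿ) does not grow strictly slower than h(n)
  C. 2n — O(n) does not grow strictly faster than f(n)
  D. log₂(n) — O(log n) does not grow strictly faster than f(n)

Only option A (n³) lies strictly between.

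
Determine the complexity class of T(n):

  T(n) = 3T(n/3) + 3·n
Θ(n log n)

Master Theorem: a = 3, b = 3, f(n) = 3·n.
Compute the critical exponent d = log₃(3) = 1.
Compare f(n) = Θ(n) against n^d:
  k = 1 = d, so f(n) = Θ(n^d) — Case 2.
  Work is balanced across levels: T(n) = Θ(n^d log n) = Θ(n log n).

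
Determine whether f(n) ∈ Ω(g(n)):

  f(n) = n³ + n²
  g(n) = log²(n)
True

f(n) = n³ + n² is O(n³), and g(n) = log²(n) is O(log² n).
Since O(n³) grows at least as fast as O(log² n), f(n) = Ω(g(n)) is true.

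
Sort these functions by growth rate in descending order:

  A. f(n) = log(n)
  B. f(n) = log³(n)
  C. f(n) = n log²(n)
C > B > A

Comparing growth rates:
C = n log²(n) is O(n log² n)
B = log³(n) is O(log³ n)
A = log(n) is O(log n)

Therefore, the order from fastest to slowest is: C > B > A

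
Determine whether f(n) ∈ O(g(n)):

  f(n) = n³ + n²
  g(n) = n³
True

f(n) = n³ + n² and g(n) = n³ are both O(n³).
Big-O permits equal growth rates (f ≤ c·g for some c), so f(n) = O(g(n)) is true.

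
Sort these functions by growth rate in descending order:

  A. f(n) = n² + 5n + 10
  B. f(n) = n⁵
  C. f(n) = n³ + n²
B > C > A

Comparing growth rates:
B = n⁵ is O(n⁵)
C = n³ + n² is O(n³)
A = n² + 5n + 10 is O(n²)

Therefore, the order from fastest to slowest is: B > C > A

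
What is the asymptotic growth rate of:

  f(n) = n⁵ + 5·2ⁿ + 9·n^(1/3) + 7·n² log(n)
Θ(2ⁿ)

Order the terms by growth rate: 9·n^(1/3) ≺ 7·n² log(n) ≺ n⁵ ≺ 5·2ⁿ.
The fastest-growing term 5·2ⁿ dominates as n → ∞; dropping its constant factor gives Θ(2ⁿ).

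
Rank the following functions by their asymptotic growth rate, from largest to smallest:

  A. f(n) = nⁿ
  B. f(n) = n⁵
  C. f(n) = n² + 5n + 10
A > B > C

Comparing growth rates:
A = nⁿ is O(nⁿ)
B = n⁵ is O(n⁵)
C = n² + 5n + 10 is O(n²)

Therefore, the order from fastest to slowest is: A > B > C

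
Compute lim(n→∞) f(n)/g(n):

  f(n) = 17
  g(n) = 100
17/100

Since 17 and 100 have the same growth rate (O(1)),
the ratio converges to a constant: 17/100.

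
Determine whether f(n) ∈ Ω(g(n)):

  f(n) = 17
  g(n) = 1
True

f(n) = 17 and g(n) = 1 are both O(1).
Big-Ω permits equal growth rates (f ≥ c·g for some c > 0), so f(n) = Ω(g(n)) is true.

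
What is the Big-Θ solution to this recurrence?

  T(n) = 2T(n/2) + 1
Θ(n)

Master Theorem: a = 2, b = 2, f(n) = 1.
Compute the critical exponent d = log₂(2) = 1.
Compare f(n) = Θ(1) against n^d:
  k = 0 < d = 1, so f(n) = O(n^(d-ε)) — Case 1.
  The recursion cost dominates: T(n) = Θ(n^d) = Θ(n).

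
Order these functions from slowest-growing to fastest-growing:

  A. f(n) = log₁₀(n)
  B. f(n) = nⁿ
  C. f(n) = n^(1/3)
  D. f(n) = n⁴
A < C < D < B

Comparing growth rates:
A = log₁₀(n) is O(log n)
C = n^(1/3) is O(n^(1/3))
D = n⁴ is O(n⁴)
B = nⁿ is O(nⁿ)

Therefore, the order from slowest to fastest is: A < C < D < B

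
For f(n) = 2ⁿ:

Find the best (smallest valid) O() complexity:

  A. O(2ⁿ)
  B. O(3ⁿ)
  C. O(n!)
A

f(n) = 2ⁿ is O(2ⁿ).
All listed options are valid Big-O bounds (upper bounds),
but O(2ⁿ) is the tightest (smallest valid bound).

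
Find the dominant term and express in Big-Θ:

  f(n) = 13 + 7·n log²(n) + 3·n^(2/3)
Θ(n log² n)

Order the terms by growth rate: 13 ≺ 3·n^(2/3) ≺ 7·n log²(n).
The fastest-growing term 7·n log²(n) dominates as n → ∞; dropping its constant factor gives Θ(n log² n).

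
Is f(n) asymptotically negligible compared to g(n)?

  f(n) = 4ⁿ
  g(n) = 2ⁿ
False

f(n) = 4ⁿ is O(4ⁿ), and g(n) = 2ⁿ is O(2ⁿ).
Since O(4ⁿ) grows faster than or equal to O(2ⁿ), f(n) = o(g(n)) is false.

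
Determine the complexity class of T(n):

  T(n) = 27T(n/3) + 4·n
Θ(n³)

Master Theorem: a = 27, b = 3, f(n) = 4·n.
Compute the critical exponent d = log₃(27) = 3.
Compare f(n) = Θ(n) against n^d:
  k = 1 < d = 3, so f(n) = O(n^(d-ε)) — Case 1.
  The recursion cost dominates: T(n) = Θ(n^d) = Θ(n³).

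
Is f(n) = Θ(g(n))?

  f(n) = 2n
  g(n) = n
True

f(n) = 2n and g(n) = n are both O(n).
Since they have the same asymptotic growth rate, f(n) = Θ(g(n)) is true.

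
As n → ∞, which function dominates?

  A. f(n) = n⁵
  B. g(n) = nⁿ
B

f(n) = n⁵ is O(n⁵), while g(n) = nⁿ is O(nⁿ).
Since O(nⁿ) grows faster than O(n⁵), g(n) dominates.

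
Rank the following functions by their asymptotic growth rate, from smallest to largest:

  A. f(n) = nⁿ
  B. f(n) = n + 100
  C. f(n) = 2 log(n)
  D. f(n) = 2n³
C < B < D < A

Comparing growth rates:
C = 2 log(n) is O(log n)
B = n + 100 is O(n)
D = 2n³ is O(n³)
A = nⁿ is O(nⁿ)

Therefore, the order from slowest to fastest is: C < B < D < A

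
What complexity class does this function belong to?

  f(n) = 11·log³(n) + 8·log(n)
O(log³ n)

The dominant term in 11·log³(n) + 8·log(n) is 11·log³(n), which is Θ(log³ n).
Lower-order terms (8·log(n)) are asymptotically negligible.
Constants are absorbed, so the tightest bound is O(log³ n).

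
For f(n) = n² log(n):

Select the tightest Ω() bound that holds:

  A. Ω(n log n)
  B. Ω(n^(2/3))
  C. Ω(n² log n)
C

f(n) = n² log(n) is Ω(n² log n).
All listed options are valid Big-Ω bounds (lower bounds),
but Ω(n² log n) is the tightest (largest valid bound).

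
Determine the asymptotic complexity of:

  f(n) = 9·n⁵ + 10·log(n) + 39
O(n⁵)

The dominant term in 9·n⁵ + 10·log(n) + 39 is 9·n⁵, which is Θ(n⁵).
Lower-order terms (10·log(n), 39) are asymptotically negligible.
Constants are absorbed, so the tightest bound is O(n⁵).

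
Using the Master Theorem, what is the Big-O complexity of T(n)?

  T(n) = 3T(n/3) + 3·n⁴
Θ(n⁴)

Master Theorem: a = 3, b = 3, f(n) = 3·n⁴.
Compute the critical exponent d = log₃(3) = 1.
Compare f(n) = Θ(n⁴) against n^d:
  k = 4 > d = 1, so f(n) = Ω(n^(d+ε)) — Case 3.
  Regularity: a·(n/b)^4/n^4 = a/b^4 = 3/81 < 1 ✓.
  The top-level work dominates: T(n) = Θ(f(n)) = Θ(n⁴).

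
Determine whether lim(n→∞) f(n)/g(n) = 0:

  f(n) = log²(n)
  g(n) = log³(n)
True

f(n) = log²(n) is O(log² n), and g(n) = log³(n) is O(log³ n).
Since O(log² n) grows strictly slower than O(log³ n), f(n) = o(g(n)) is true.
This means lim(n→∞) f(n)/g(n) = 0.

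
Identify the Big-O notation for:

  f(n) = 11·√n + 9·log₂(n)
O(√n)

The dominant term in 11·√n + 9·log₂(n) is 11·√n, which is Θ(√n).
Lower-order terms (9·log₂(n)) are asymptotically negligible.
Constants are absorbed, so the tightest bound is O(√n).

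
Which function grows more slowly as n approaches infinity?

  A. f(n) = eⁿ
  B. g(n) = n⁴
B

f(n) = eⁿ is O(eⁿ), while g(n) = n⁴ is O(n⁴).
Since O(n⁴) grows slower than O(eⁿ), g(n) is dominated.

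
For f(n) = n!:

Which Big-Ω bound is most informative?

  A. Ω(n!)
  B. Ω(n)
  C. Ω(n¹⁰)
A

f(n) = n! is Ω(n!).
All listed options are valid Big-Ω bounds (lower bounds),
but Ω(n!) is the tightest (largest valid bound).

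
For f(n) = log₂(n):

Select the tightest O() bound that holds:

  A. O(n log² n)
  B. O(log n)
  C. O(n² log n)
B

f(n) = log₂(n) is O(log n).
All listed options are valid Big-O bounds (upper bounds),
but O(log n) is the tightest (smallest valid bound).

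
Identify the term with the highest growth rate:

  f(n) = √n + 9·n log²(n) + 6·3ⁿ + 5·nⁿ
5·nⁿ

Looking at each term:
  - √n is O(√n)
  - 9·n log²(n) is O(n log² n)
  - 6·3ⁿ is O(3ⁿ)
  - 5·nⁿ is O(nⁿ)

The term 5·nⁿ (O(nⁿ)) grows fastest and dominates all others.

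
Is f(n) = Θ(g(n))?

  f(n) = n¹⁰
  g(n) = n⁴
False

f(n) = n¹⁰ is O(n¹⁰), and g(n) = n⁴ is O(n⁴).
Since they have different growth rates, f(n) = Θ(g(n)) is false.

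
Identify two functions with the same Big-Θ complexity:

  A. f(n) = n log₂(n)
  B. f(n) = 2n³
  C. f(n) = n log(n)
A and C

Examining each function:
  A. n log₂(n) is O(n log n)
  B. 2n³ is O(n³)
  C. n log(n) is O(n log n)

Functions A and C both have the same complexity class.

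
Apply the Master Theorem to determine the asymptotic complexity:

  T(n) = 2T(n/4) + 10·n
Θ(n)

Master Theorem: a = 2, b = 4, f(n) = 10·n.
Compute the critical exponent d = log₄(2) = 0.500.
Compare f(n) = Θ(n) against n^d:
  k = 1 > d = 0.500, so f(n) = Ω(n^(d+ε)) — Case 3.
  Regularity: a·(n/b)^1/n^1 = a/b^1 = 2/4 < 1 ✓.
  The top-level work dominates: T(n) = Θ(f(n)) = Θ(n).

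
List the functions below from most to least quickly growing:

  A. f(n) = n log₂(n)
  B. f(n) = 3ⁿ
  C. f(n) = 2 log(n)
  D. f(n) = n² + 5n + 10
B > D > A > C

Comparing growth rates:
B = 3ⁿ is O(3ⁿ)
D = n² + 5n + 10 is O(n²)
A = n log₂(n) is O(n log n)
C = 2 log(n) is O(log n)

Therefore, the order from fastest to slowest is: B > D > A > C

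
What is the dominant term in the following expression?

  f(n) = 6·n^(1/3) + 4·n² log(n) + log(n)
4·n² log(n)

Looking at each term:
  - 6·n^(1/3) is O(n^(1/3))
  - 4·n² log(n) is O(n² log n)
  - log(n) is O(log n)

The term 4·n² log(n) (O(n² log n)) grows fastest and dominates all others.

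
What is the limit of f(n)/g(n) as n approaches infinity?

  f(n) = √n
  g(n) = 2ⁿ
0

Since √n (O(√n)) grows slower than 2ⁿ (O(2ⁿ)),
the ratio f(n)/g(n) → 0 as n → ∞.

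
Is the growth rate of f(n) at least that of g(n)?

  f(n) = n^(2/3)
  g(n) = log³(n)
True

f(n) = n^(2/3) is O(n^(2/3)), and g(n) = log³(n) is O(log³ n).
Since O(n^(2/3)) grows at least as fast as O(log³ n), f(n) = Ω(g(n)) is true.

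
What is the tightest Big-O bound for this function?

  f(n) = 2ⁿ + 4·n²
O(2ⁿ)

The dominant term in 2ⁿ + 4·n² is 2ⁿ, which is Θ(2ⁿ).
Lower-order terms (4·n²) are asymptotically negligible.
Constants are absorbed, so the tightest bound is O(2ⁿ).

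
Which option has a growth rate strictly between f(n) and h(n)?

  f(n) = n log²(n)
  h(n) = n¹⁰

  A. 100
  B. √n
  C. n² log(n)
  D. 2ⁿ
C

We need g(n) with n log²(n) = o(g(n)) and g(n) = o(n¹⁰), i.e. O(n log² n) ≺ g ≺ O(n¹⁰).
Check each option:
  A. 100 — O(1) does not grow strictly faster than f(n)
  B. √n — O(√n) does not grow strictly faster than f(n)
  C. n² log(n) — O(n² log n) is strictly between O(n log² n) and O(n¹⁰) ✓
  D. 2ⁿ — O(2ⁿ) does not grow strictly slower than h(n)

Only option C (n² log(n)) lies strictly between.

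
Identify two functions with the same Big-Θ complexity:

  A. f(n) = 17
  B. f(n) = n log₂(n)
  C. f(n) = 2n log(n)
B and C

Examining each function:
  A. 17 is O(1)
  B. n log₂(n) is O(n log n)
  C. 2n log(n) is O(n log n)

Functions B and C both have the same complexity class.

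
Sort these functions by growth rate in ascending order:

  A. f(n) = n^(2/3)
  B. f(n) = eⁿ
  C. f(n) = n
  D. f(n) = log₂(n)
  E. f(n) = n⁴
D < A < C < E < B

Comparing growth rates:
D = log₂(n) is O(log n)
A = n^(2/3) is O(n^(2/3))
C = n is O(n)
E = n⁴ is O(n⁴)
B = eⁿ is O(eⁿ)

Therefore, the order from slowest to fastest is: D < A < C < E < B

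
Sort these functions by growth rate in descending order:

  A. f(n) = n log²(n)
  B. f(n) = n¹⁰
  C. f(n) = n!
C > B > A

Comparing growth rates:
C = n! is O(n!)
B = n¹⁰ is O(n¹⁰)
A = n log²(n) is O(n log² n)

Therefore, the order from fastest to slowest is: C > B > A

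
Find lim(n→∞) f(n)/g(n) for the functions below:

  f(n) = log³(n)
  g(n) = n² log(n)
0

Since log³(n) (O(log³ n)) grows slower than n² log(n) (O(n² log n)),
the ratio f(n)/g(n) → 0 as n → ∞.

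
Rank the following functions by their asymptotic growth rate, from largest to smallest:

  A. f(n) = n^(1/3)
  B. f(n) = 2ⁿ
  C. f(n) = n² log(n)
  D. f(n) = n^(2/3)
B > C > D > A

Comparing growth rates:
B = 2ⁿ is O(2ⁿ)
C = n² log(n) is O(n² log n)
D = n^(2/3) is O(n^(2/3))
A = n^(1/3) is O(n^(1/3))

Therefore, the order from fastest to slowest is: B > C > D > A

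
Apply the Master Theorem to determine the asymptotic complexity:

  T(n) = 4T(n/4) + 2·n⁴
Θ(n⁴)

Master Theorem: a = 4, b = 4, f(n) = 2·n⁴.
Compute the critical exponent d = log₄(4) = 1.
Compare f(n) = Θ(n⁴) against n^d:
  k = 4 > d = 1, so f(n) = Ω(n^(d+ε)) — Case 3.
  Regularity: a·(n/b)^4/n^4 = a/b^4 = 4/256 < 1 ✓.
  The top-level work dominates: T(n) = Θ(f(n)) = Θ(n⁴).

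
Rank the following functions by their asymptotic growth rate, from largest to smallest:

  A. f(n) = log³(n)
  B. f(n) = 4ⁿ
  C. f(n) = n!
C > B > A

Comparing growth rates:
C = n! is O(n!)
B = 4ⁿ is O(4ⁿ)
A = log³(n) is O(log³ n)

Therefore, the order from fastest to slowest is: C > B > A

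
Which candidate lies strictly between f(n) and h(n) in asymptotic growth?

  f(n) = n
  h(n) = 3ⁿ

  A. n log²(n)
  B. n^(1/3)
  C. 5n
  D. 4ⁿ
A

We need g(n) with n = o(g(n)) and g(n) = o(3ⁿ), i.e. O(n) ≺ g ≺ O(3ⁿ).
Check each option:
  A. n log²(n) — O(n log² n) is strictly between O(n) and O(3ⁿ) ✓
  B. n^(1/3) — O(n^(1/3)) does not grow strictly faster than f(n)
  C. 5n — O(n) does not grow strictly faster than f(n)
  D. 4ⁿ — O(4ⁿ) does not grow strictly slower than h(n)

Only option A (n log²(n)) lies strictly between.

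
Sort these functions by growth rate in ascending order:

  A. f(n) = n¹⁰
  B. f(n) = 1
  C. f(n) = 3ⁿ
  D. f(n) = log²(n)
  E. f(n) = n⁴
B < D < E < A < C

Comparing growth rates:
B = 1 is O(1)
D = log²(n) is O(log² n)
E = n⁴ is O(n⁴)
A = n¹⁰ is O(n¹⁰)
C = 3ⁿ is O(3ⁿ)

Therefore, the order from slowest to fastest is: B < D < E < A < C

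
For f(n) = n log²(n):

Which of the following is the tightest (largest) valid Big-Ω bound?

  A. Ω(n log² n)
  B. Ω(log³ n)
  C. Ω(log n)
A

f(n) = n log²(n) is Ω(n log² n).
All listed options are valid Big-Ω bounds (lower bounds),
but Ω(n log² n) is the tightest (largest valid bound).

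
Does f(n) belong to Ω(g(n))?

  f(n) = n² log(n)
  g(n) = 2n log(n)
True

f(n) = n² log(n) is O(n² log n), and g(n) = 2n log(n) is O(n log n).
Since O(n² log n) grows at least as fast as O(n log n), f(n) = Ω(g(n)) is true.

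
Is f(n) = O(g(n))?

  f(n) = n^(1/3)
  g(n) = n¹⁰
True

f(n) = n^(1/3) is O(n^(1/3)), and g(n) = n¹⁰ is O(n¹⁰).
Since O(n^(1/3)) ⊆ O(n¹⁰) (f grows no faster than g), f(n) = O(g(n)) is true.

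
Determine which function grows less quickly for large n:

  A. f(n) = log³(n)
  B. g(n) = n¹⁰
A

f(n) = log³(n) is O(log³ n), while g(n) = n¹⁰ is O(n¹⁰).
Since O(log³ n) grows slower than O(n¹⁰), f(n) is dominated.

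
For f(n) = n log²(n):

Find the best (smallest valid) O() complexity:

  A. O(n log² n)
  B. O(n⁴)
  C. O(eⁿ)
A

f(n) = n log²(n) is O(n log² n).
All listed options are valid Big-O bounds (upper bounds),
but O(n log² n) is the tightest (smallest valid bound).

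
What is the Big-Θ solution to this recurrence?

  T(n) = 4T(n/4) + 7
Θ(n)

Master Theorem: a = 4, b = 4, f(n) = 7.
Compute the critical exponent d = log₄(4) = 1.
Compare f(n) = Θ(1) against n^d:
  k = 0 < d = 1, so f(n) = O(n^(d-ε)) — Case 1.
  The recursion cost dominates: T(n) = Θ(n^d) = Θ(n).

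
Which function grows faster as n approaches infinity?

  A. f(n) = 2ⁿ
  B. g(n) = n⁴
A

f(n) = 2ⁿ is O(2ⁿ), while g(n) = n⁴ is O(n⁴).
Since O(2ⁿ) grows faster than O(n⁴), f(n) dominates.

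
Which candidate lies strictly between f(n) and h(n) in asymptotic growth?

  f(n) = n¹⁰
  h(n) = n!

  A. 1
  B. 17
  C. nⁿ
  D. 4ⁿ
D

We need g(n) with n¹⁰ = o(g(n)) and g(n) = o(n!), i.e. O(n¹⁰) ≺ g ≺ O(n!).
Check each option:
  A. 1 — O(1) does not grow strictly faster than f(n)
  B. 17 — O(1) does not grow strictly faster than f(n)
  C. nⁿ — O(nⁿ) does not grow strictly slower than h(n)
  D. 4ⁿ — O(4ⁿ) is strictly between O(n¹⁰) and O(n!) ✓

Only option D (4ⁿ) lies strictly between.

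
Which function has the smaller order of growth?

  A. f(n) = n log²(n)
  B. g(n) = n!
A

f(n) = n log²(n) is O(n log² n), while g(n) = n! is O(n!).
Since O(n log² n) grows slower than O(n!), f(n) is dominated.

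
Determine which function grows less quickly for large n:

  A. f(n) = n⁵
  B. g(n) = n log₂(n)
B

f(n) = n⁵ is O(n⁵), while g(n) = n log₂(n) is O(n log n).
Since O(n log n) grows slower than O(n⁵), g(n) is dominated.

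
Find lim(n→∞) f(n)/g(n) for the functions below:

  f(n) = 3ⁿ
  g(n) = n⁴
∞

Since 3ⁿ (O(3ⁿ)) grows faster than n⁴ (O(n⁴)),
the ratio f(n)/g(n) → ∞ as n → ∞.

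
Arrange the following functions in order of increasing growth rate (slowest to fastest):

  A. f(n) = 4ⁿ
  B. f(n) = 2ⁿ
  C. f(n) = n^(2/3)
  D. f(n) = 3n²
C < D < B < A

Comparing growth rates:
C = n^(2/3) is O(n^(2/3))
D = 3n² is O(n²)
B = 2ⁿ is O(2ⁿ)
A = 4ⁿ is O(4ⁿ)

Therefore, the order from slowest to fastest is: C < D < B < A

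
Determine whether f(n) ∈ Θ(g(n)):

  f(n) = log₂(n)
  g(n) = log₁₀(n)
True

f(n) = log₂(n) and g(n) = log₁₀(n) are both O(log n).
Since they have the same asymptotic growth rate, f(n) = Θ(g(n)) is true.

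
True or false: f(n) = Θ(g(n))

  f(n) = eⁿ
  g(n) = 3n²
False

f(n) = eⁿ is O(eⁿ), and g(n) = 3n² is O(n²).
Since they have different growth rates, f(n) = Θ(g(n)) is false.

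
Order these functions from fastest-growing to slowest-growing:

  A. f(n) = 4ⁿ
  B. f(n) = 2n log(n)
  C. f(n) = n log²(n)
A > C > B

Comparing growth rates:
A = 4ⁿ is O(4ⁿ)
C = n log²(n) is O(n log² n)
B = 2n log(n) is O(n log n)

Therefore, the order from fastest to slowest is: A > C > B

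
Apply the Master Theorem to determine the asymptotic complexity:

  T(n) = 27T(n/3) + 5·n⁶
Θ(n⁶)

Master Theorem: a = 27, b = 3, f(n) = 5·n⁶.
Compute the critical exponent d = log₃(27) = 3.
Compare f(n) = Θ(n⁶) against n^d:
  k = 6 > d = 3, so f(n) = Ω(n^(d+ε)) — Case 3.
  Regularity: a·(n/b)^6/n^6 = a/b^6 = 27/729 < 1 ✓.
  The top-level work dominates: T(n) = Θ(f(n)) = Θ(n⁶).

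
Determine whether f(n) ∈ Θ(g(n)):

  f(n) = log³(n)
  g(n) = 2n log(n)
False

f(n) = log³(n) is O(log³ n), and g(n) = 2n log(n) is O(n log n).
Since they have different growth rates, f(n) = Θ(g(n)) is false.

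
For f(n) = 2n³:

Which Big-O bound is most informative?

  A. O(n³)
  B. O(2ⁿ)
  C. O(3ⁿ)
A

f(n) = 2n³ is O(n³).
All listed options are valid Big-O bounds (upper bounds),
but O(n³) is the tightest (smallest valid bound).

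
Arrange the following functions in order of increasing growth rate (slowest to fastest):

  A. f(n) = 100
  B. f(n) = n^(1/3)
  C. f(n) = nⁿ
A < B < C

Comparing growth rates:
A = 100 is O(1)
B = n^(1/3) is O(n^(1/3))
C = nⁿ is O(nⁿ)

Therefore, the order from slowest to fastest is: A < B < C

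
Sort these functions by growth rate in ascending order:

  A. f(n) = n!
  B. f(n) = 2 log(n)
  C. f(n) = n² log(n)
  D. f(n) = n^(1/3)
B < D < C < A

Comparing growth rates:
B = 2 log(n) is O(log n)
D = n^(1/3) is O(n^(1/3))
C = n² log(n) is O(n² log n)
A = n! is O(n!)

Therefore, the order from slowest to fastest is: B < D < C < A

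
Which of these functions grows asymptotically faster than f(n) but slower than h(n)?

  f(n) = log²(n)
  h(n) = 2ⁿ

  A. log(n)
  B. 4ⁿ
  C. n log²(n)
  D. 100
C

We need g(n) with log²(n) = o(g(n)) and g(n) = o(2ⁿ), i.e. O(log² n) ≺ g ≺ O(2ⁿ).
Check each option:
  A. log(n) — O(log n) does not grow strictly faster than f(n)
  B. 4ⁿ — O(4ⁿ) does not grow strictly slower than h(n)
  C. n log²(n) — O(n log² n) is strictly between O(log² n) and O(2ⁿ) ✓
  D. 100 — O(1) does not grow strictly faster than f(n)

Only option C (n log²(n)) lies strictly between.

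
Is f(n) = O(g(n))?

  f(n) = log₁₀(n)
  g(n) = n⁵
True

f(n) = log₁₀(n) is O(log n), and g(n) = n⁵ is O(n⁵).
Since O(log n) ⊆ O(n⁵) (f grows no faster than g), f(n) = O(g(n)) is true.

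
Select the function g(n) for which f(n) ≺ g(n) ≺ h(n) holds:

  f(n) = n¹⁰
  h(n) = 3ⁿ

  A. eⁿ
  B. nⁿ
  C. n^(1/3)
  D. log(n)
A

We need g(n) with n¹⁰ = o(g(n)) and g(n) = o(3ⁿ), i.e. O(n¹⁰) ≺ g ≺ O(3ⁿ).
Check each option:
  A. eⁿ — O(eⁿ) is strictly between O(n¹⁰) and O(3ⁿ) ✓
  B. nⁿ — O(nⁿ) does not grow strictly slower than h(n)
  C. n^(1/3) — O(n^(1/3)) does not grow strictly faster than f(n)
  D. log(n) — O(log n) does not grow strictly faster than f(n)

Only option A (eⁿ) lies strictly between.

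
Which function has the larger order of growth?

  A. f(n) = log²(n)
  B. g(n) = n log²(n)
B

f(n) = log²(n) is O(log² n), while g(n) = n log²(n) is O(n log² n).
Since O(n log² n) grows faster than O(log² n), g(n) dominates.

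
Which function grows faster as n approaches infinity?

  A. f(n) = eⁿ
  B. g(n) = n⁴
A

f(n) = eⁿ is O(eⁿ), while g(n) = n⁴ is O(n⁴).
Since O(eⁿ) grows faster than O(n⁴), f(n) dominates.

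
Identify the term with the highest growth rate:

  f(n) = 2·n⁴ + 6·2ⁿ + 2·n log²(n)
6·2ⁿ

Looking at each term:
  - 2·n⁴ is O(n⁴)
  - 6·2ⁿ is O(2ⁿ)
  - 2·n log²(n) is O(n log² n)

The term 6·2ⁿ (O(2ⁿ)) grows fastest and dominates all others.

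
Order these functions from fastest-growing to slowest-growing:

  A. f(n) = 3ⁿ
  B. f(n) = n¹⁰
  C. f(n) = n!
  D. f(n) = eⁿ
C > A > D > B

Comparing growth rates:
C = n! is O(n!)
A = 3ⁿ is O(3ⁿ)
D = eⁿ is O(eⁿ)
B = n¹⁰ is O(n¹⁰)

Therefore, the order from fastest to slowest is: C > A > D > B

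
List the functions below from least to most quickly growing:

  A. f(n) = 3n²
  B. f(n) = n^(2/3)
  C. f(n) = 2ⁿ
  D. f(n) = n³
B < A < D < C

Comparing growth rates:
B = n^(2/3) is O(n^(2/3))
A = 3n² is O(n²)
D = n³ is O(n³)
C = 2ⁿ is O(2ⁿ)

Therefore, the order from slowest to fastest is: B < A < D < C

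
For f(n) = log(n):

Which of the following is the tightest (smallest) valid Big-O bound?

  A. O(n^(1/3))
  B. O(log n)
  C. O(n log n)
B

f(n) = log(n) is O(log n).
All listed options are valid Big-O bounds (upper bounds),
but O(log n) is the tightest (smallest valid bound).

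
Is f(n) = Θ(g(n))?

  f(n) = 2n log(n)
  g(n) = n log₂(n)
True

f(n) = 2n log(n) and g(n) = n log₂(n) are both O(n log n).
Since they have the same asymptotic growth rate, f(n) = Θ(g(n)) is true.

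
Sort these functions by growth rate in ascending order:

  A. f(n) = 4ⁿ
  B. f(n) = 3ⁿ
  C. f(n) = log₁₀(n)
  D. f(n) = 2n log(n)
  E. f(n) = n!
C < D < B < A < E

Comparing growth rates:
C = log₁₀(n) is O(log n)
D = 2n log(n) is O(n log n)
B = 3ⁿ is O(3ⁿ)
A = 4ⁿ is O(4ⁿ)
E = n! is O(n!)

Therefore, the order from slowest to fastest is: C < D < B < A < E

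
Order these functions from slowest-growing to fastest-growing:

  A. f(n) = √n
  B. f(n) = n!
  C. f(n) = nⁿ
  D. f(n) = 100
D < A < B < C

Comparing growth rates:
D = 100 is O(1)
A = √n is O(√n)
B = n! is O(n!)
C = nⁿ is O(nⁿ)

Therefore, the order from slowest to fastest is: D < A < B < C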